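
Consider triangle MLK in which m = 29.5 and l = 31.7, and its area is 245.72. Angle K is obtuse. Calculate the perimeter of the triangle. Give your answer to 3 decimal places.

perimeter ≈ 120.076

From area = ½·m·l·sin K, we get sin K = 2·area/(m·l) ≈ 0.52552.
Taking the obtuse solution, ∠K ≈ 2.588 rad.
Law of cosines then gives k ≈ 58.876.
Perimeter = 29.5 + 31.7 + 58.876 = 120.08.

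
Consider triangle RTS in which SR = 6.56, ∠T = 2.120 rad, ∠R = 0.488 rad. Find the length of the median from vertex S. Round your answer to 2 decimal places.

The third angle is ∠S = π − ∠R − ∠T = 0.534 rad.
Law of sines: TS = SR·sin R/sin T ≈ 3.606.
Law of sines: RT = SR·sin S/sin T ≈ 3.9119.
Median from S: ½√(2·TS² + 2·SR² − RT²) ≈ 4.9186.

4.92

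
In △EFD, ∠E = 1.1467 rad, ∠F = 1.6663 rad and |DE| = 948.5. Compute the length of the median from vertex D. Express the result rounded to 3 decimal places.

The third angle is ∠D = π − ∠E − ∠F = 0.3286 rad.
Law of sines: |FD| = |DE|·sin E/sin F ≈ 868.43.
Law of sines: |EF| = |DE|·sin D/sin F ≈ 307.49.
Median from D: ½√(2·|FD|² + 2·|DE|² − |EF|²) ≈ 896.26.

m_D ≈ 896.256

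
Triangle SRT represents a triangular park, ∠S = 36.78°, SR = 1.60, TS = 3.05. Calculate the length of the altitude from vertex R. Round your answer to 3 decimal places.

By the law of cosines, RT² = TS² + SR² − 2·TS·SR·cos S = 4.0453, so RT ≈ 2.0113.
Area = ½·TS·SR·sin S ≈ 1.4609.
The altitude from R has length 2·area/TS ≈ 0.95799.

h_R ≈ 0.958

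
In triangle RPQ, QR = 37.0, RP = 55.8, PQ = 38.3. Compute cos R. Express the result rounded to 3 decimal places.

By the law of cosines, cos R = (QR² + RP² − PQ²) / (2·QR·RP) ≈ 0.73035, so ∠R ≈ 43.08°.

0.730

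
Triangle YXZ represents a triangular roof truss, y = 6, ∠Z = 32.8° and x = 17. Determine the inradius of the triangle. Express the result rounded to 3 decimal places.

1.561

By the law of cosines, z² = y² + x² − 2·y·x·cos Z = 153.52, so z ≈ 12.39.
Area = ½·y·x·sin Z ≈ 27.627.
Semiperimeter s = (6+17+12.39)/2 = 17.695.
Inradius = area/s = 27.627/17.695 ≈ 1.5613.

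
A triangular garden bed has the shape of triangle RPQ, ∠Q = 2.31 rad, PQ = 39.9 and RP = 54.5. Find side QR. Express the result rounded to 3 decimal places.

Law of sines: sin R = PQ·sin Q/RP ≈ 0.54103.
Since RP ≥ PQ, only the acute value applies: ∠R ≈ 0.572 rad.
Then ∠P = π − ∠Q − ∠R ≈ 0.260 rad.
Law of sines gives QR = RP·sin P/sin Q ≈ 18.954.

18.954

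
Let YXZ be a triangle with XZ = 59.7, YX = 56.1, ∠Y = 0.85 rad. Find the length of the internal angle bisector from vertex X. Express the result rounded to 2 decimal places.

Law of sines: sin Z = YX·sin Y/XZ ≈ 0.70598.
Since XZ ≥ YX, only the acute value applies: ∠Z ≈ 0.784 rad.
Then ∠X = π − ∠Y − ∠Z ≈ 1.508 rad.
Law of sines gives ZY = XZ·sin X/sin Y ≈ 79.307.
The bisector from X has length 2·YX·XZ·cos(∠X/2)/(YX+XZ) ≈ 42.17.

42.17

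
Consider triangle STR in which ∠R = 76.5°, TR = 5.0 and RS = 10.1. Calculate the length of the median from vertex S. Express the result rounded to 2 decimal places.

By the law of cosines, ST² = TR² + RS² − 2·TR·RS·cos R = 103.43, so ST ≈ 10.17.
Median from S: ½√(2·RS² + 2·ST² − TR²) ≈ 9.822.

9.82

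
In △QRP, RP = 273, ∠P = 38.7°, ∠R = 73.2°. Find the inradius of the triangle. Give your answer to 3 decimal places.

r ≈ 65.092

The third angle is ∠Q = 180° − ∠R − ∠P = 68.10°.
Law of sines: PQ = RP·sin R/sin Q ≈ 281.67.
Law of sines: QR = RP·sin P/sin Q ≈ 183.97.
Area = ½·RP·PQ·sin P ≈ 24040.
Semiperimeter s = (273+281.67+183.97)/2 = 369.32.
Inradius = area/s = 24040/369.32 ≈ 65.092.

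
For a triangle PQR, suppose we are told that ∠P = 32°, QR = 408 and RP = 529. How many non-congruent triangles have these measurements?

RP·sin P = 529·sin(32°) ≈ 280.3.
Since RP sin P < QR < RP (280.3 < 408 < 529), two triangles exist.

2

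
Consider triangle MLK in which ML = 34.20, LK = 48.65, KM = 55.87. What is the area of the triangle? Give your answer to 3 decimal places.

Semiperimeter s = (48.65 + 55.87 + 34.2)/2 = 69.36.
Heron's formula: area = √(69.36·20.71·13.49·35.16) ≈ 825.42.

825.420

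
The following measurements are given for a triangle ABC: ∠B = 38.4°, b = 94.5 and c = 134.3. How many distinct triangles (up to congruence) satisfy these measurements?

c·sin B = 134.3·sin(38.4°) ≈ 83.42.
Since c sin B < b < c (83.42 < 94.5 < 134.3), two triangles exist.

2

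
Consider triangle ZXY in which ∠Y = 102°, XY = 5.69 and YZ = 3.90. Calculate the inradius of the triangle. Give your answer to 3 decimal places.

By the law of cosines, ZX² = XY² + YZ² − 2·XY·YZ·cos Y = 56.814, so ZX ≈ 7.5375.
Area = ½·XY·YZ·sin Y ≈ 10.853.
Semiperimeter s = (5.69+3.9+7.5375)/2 = 8.5637.
Inradius = area/s = 10.853/8.5637 ≈ 1.2673.

r ≈ 1.267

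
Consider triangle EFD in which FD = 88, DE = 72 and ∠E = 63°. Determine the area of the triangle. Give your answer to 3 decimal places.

Law of sines: sin F = DE·sin E/FD ≈ 0.72901.
Since FD ≥ DE, only the acute value applies: ∠F ≈ 46.80°.
Then ∠D = 180° − ∠E − ∠F ≈ 70.20°.
Law of sines gives EF = FD·sin D/sin E ≈ 92.924.
Area = ½·FD·DE·sin D ≈ 2980.7.

area ≈ 2980.653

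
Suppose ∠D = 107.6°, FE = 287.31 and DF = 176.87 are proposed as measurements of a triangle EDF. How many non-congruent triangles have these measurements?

1

DF·sin D = 176.87·sin(107.6°) ≈ 168.6.
Since ∠D is not acute, a triangle exists only if FE > DF; here FE > DF, so there is exactly one triangle.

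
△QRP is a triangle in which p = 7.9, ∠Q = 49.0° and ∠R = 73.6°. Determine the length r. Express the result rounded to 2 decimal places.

9.00

The third angle is ∠P = 180° − ∠Q − ∠R = 57.40°.
Law of sines: r = p·sin R/sin P ≈ 8.9959.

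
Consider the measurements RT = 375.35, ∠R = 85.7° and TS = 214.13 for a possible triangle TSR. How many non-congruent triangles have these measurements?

RT·sin R = 375.35·sin(85.7°) ≈ 374.3.
Since TS = 214.13 < 374.3 = RT sin R, no triangle exists.

0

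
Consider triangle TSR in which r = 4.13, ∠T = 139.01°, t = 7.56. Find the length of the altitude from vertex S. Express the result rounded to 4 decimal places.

h_S ≈ 2.7090

Law of sines: sin R = r·sin T/t ≈ 0.35833.
Since t ≥ r, only the acute value applies: ∠R ≈ 21.00°.
Then ∠S = 180° − ∠T − ∠R ≈ 19.99°.
Law of sines gives s = t·sin S/sin T ≈ 3.9406.
Area = ½·t·r·sin S ≈ 5.3374.
The altitude from S has length 2·area/s ≈ 2.709.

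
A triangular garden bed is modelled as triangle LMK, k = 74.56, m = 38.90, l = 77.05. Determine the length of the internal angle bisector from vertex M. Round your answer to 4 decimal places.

By the law of cosines, cos M = (k² + l² − m²) / (2·k·l) ≈ 0.86884, so ∠M ≈ 29.68°.
The bisector from M has length 2·k·l·cos(∠M/2)/(k+l) ≈ 73.257.

t_M ≈ 73.2574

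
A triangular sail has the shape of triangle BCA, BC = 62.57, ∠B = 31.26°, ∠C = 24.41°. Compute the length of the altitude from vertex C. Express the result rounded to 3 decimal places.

h_C ≈ 32.469

The third angle is ∠A = 180° − ∠B − ∠C = 124.33°.
Law of sines: CA = BC·sin B/sin A ≈ 39.318.
Law of sines: AB = BC·sin C/sin A ≈ 31.312.
Area = ½·BC·CA·sin C ≈ 508.34.
The altitude from C has length 2·area/AB ≈ 32.469.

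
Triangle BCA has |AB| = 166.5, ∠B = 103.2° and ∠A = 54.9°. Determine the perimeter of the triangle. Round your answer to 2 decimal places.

The third angle is ∠C = 180° − ∠A − ∠B = 21.90°.
Law of sines: |CA| = |AB|·sin B/sin C ≈ 434.6.
Law of sines: |BC| = |AB|·sin A/sin C ≈ 365.22.
Semiperimeter s = (434.6+166.5+365.22)/2 = 483.16.
Perimeter = 434.6 + 166.5 + 365.22 = 966.32.

perimeter ≈ 966.32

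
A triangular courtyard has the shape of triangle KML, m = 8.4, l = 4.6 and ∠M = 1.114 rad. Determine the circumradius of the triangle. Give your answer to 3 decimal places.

R ≈ 4.680

Law of sines: sin L = l·sin M/m ≈ 0.49147.
Since m ≥ l, only the acute value applies: ∠L ≈ 0.514 rad.
Then ∠K = π − ∠M − ∠L ≈ 1.514 rad.
Law of sines gives k = m·sin K/sin M ≈ 9.3445.
Circumradius = m/(2 sin M) ≈ 4.6798.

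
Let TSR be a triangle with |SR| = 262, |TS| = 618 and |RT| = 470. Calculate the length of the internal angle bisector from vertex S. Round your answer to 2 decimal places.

By the law of cosines, cos S = (|TS|² + |SR|² − |RT|²) / (2·|TS|·|SR|) ≈ 0.70922, so ∠S ≈ 0.7824 rad.
The bisector from S has length 2·|TS|·|SR|·cos(∠S/2)/(|TS|+|SR|) ≈ 340.19.

t_S ≈ 340.19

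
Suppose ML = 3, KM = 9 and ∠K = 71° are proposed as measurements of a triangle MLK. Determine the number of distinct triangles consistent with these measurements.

0

KM·sin K = 9·sin(71°) ≈ 8.51.
Since ML = 3 < 8.51 = KM sin K, no triangle exists.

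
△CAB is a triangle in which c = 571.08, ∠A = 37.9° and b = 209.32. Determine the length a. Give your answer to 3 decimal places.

425.788

By the law of cosines, a² = b² + c² − 2·b·c·cos A = 1.813e+05, so a ≈ 425.79.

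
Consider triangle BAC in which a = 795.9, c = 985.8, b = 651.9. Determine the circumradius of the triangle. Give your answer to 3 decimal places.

By the law of cosines, cos B = (a² + c² − b²) / (2·a·c) ≈ 0.75216, so ∠B ≈ 41.22°.
Circumradius = b/(2 sin B) ≈ 494.63.

R ≈ 494.627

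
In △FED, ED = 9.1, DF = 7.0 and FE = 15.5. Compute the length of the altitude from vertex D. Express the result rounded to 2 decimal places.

Semiperimeter s = (9.1 + 7 + 15.5)/2 = 15.8.
Heron's formula: area = √(15.8·6.7·8.8·0.3) ≈ 16.717.
The altitude from D has length 2·area/FE ≈ 2.1571.

2.16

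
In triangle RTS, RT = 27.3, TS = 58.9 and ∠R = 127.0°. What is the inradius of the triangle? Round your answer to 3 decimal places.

Law of sines: sin S = RT·sin R/TS ≈ 0.37017.
Since TS ≥ RT, only the acute value applies: ∠S ≈ 21.73°.
Then ∠T = 180° − ∠R − ∠S ≈ 31.27°.
Law of sines gives SR = TS·sin T/sin R ≈ 38.287.
Area = ½·TS·RT·sin T ≈ 417.38.
Semiperimeter s = (58.9+38.287+27.3)/2 = 62.243.
Inradius = area/s = 417.38/62.243 ≈ 6.7056.

6.706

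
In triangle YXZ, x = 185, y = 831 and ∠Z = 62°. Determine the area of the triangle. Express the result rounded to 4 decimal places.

Area = ½·y·x·sin Z ≈ 67870.

area ≈ 67869.9741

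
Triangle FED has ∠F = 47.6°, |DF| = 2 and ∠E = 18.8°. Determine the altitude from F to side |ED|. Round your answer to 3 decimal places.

1.833

The third angle is ∠D = 180° − ∠F − ∠E = 113.60°.
Law of sines: |ED| = |DF|·sin F/sin E ≈ 4.5829.
Law of sines: |FE| = |DF|·sin D/sin E ≈ 5.687.
Area = ½·|DF|·|ED|·sin D ≈ 4.1996.
The altitude from F has length 2·area/|ED| ≈ 1.8327.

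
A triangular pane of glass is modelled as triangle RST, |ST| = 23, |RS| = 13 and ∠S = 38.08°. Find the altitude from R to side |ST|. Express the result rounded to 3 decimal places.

h_R ≈ 8.018

By the law of cosines, |TR|² = |RS|² + |ST|² − 2·|RS|·|ST|·cos S = 227.28, so |TR| ≈ 15.076.
Area = ½·|RS|·|ST|·sin S ≈ 92.206.
The altitude from R has length 2·area/|ST| ≈ 8.0179.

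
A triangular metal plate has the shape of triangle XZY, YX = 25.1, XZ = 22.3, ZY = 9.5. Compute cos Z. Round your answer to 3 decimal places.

By the law of cosines, cos Z = (XZ² + ZY² − YX²) / (2·XZ·ZY) ≈ -0.10024, so ∠Z ≈ 95.75°.

cos Z ≈ -0.100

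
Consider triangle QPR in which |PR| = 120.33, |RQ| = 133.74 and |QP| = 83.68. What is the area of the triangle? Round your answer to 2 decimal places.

Semiperimeter s = (120.33 + 133.74 + 83.68)/2 = 168.88.
Heron's formula: area = √(168.88·48.545·35.135·85.195) ≈ 4953.7.

4953.73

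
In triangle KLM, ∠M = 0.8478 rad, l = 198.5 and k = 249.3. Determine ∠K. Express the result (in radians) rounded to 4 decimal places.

∠K ≈ 1.3932 rad

By the law of cosines, m² = k² + l² − 2·k·l·cos M = 36069, so m ≈ 189.92.
Law of cosines again: cos K = (l² + m² − k²)/(2·l·m) ≈ 0.17668, so ∠K ≈ 1.3932 rad.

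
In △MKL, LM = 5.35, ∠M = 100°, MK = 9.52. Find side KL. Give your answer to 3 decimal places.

11.702

By the law of cosines, KL² = LM² + MK² − 2·LM·MK·cos M = 136.94, so KL ≈ 11.702.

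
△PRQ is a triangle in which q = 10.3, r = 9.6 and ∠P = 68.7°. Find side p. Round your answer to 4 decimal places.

11.2434

By the law of cosines, p² = r² + q² − 2·r·q·cos P = 126.41, so p ≈ 11.243.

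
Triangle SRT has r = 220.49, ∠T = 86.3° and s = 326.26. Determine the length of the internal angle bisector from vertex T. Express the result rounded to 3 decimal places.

t_T ≈ 191.981

By the law of cosines, t² = s² + r² − 2·s·r·cos T = 1.4578e+05, so t ≈ 381.81.
The bisector from T has length 2·s·r·cos(∠T/2)/(s+r) ≈ 191.98.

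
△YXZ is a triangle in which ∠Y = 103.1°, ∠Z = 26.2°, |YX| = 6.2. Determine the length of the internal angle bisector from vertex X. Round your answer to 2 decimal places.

The third angle is ∠X = 180° − ∠Z − ∠Y = 50.70°.
Law of sines: |XZ| = |YX|·sin Y/sin Z ≈ 13.677.
Law of sines: |ZY| = |YX|·sin X/sin Z ≈ 10.867.
The bisector from X has length 2·|YX|·|XZ|·cos(∠X/2)/(|YX|+|XZ|) ≈ 7.7107.

t_X ≈ 7.71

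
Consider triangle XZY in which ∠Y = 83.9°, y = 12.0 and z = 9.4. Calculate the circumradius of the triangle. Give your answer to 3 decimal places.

R ≈ 6.034

Law of sines: sin Z = z·sin Y/y ≈ 0.77890.
Since y ≥ z, only the acute value applies: ∠Z ≈ 51.16°.
Then ∠X = 180° − ∠Y − ∠Z ≈ 44.94°.
Law of sines gives x = y·sin X/sin Y ≈ 8.5247.
Circumradius = y/(2 sin Y) ≈ 6.0342.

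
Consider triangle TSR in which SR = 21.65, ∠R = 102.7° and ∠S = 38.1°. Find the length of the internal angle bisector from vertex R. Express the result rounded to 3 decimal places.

The third angle is ∠T = 180° − ∠S − ∠R = 39.20°.
Law of sines: RT = SR·sin S/sin T ≈ 21.136.
Law of sines: TS = SR·sin R/sin T ≈ 33.417.
The bisector from R has length 2·SR·RT·cos(∠R/2)/(SR+RT) ≈ 13.359.

t_R ≈ 13.359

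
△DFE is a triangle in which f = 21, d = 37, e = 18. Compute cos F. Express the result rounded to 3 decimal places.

0.940

By the law of cosines, cos F = (e² + d² − f²) / (2·e·d) ≈ 0.93994, so ∠F ≈ 19.96°.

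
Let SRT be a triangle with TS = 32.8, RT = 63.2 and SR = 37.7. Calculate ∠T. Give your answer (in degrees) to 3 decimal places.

By the law of cosines, cos T = (RT² + TS² − SR²) / (2·RT·TS) ≈ 0.88009, so ∠T ≈ 28.35°.

28.347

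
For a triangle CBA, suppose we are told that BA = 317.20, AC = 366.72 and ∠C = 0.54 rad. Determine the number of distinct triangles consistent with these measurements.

2

AC·sin C = 366.72·sin(0.54 rad) ≈ 188.5.
Since AC sin C < BA < AC (188.5 < 317.20 < 366.72), two triangles exist.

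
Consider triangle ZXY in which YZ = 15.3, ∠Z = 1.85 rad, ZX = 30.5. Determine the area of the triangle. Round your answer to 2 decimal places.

224.29

Area = ½·YZ·ZX·sin Z ≈ 224.29.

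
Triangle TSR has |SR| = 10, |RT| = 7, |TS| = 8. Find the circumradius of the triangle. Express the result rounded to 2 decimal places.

By the law of cosines, cos T = (|RT|² + |TS|² − |SR|²) / (2·|RT|·|TS|) ≈ 0.11607, so ∠T ≈ 83.33°.
Circumradius = |SR|/(2 sin T) ≈ 5.034.

5.03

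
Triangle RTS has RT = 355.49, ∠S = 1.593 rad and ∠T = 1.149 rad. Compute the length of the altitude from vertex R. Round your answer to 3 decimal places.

324.333

The third angle is ∠R = π − ∠T − ∠S = 0.400 rad.
Law of sines: TS = RT·sin R/sin S ≈ 138.34.
Law of sines: SR = RT·sin T/sin S ≈ 324.41.
Area = ½·RT·TS·sin T ≈ 22433.
The altitude from R has length 2·area/TS ≈ 324.33.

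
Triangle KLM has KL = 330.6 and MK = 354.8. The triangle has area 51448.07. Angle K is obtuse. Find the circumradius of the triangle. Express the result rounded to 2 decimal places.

336.14

From area = ½·MK·KL·sin K, we get sin K = 2·area/(MK·KL) ≈ 0.87723.
Taking the obtuse solution, ∠K ≈ 118.69°.
Law of cosines then gives LM ≈ 589.75.
Circumradius = LM/(2 sin K) ≈ 336.14.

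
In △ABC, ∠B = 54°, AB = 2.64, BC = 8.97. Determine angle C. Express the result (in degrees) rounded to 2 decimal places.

By the law of cosines, CA² = AB² + BC² − 2·AB·BC·cos B = 59.592, so CA ≈ 7.7196.
Law of cosines again: cos C = (BC² + CA² − AB²)/(2·BC·CA) ≈ 0.96096, so ∠C ≈ 16.06°.

16.06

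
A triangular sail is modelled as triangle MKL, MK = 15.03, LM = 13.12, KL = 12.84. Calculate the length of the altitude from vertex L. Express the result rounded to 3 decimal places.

Semiperimeter s = (12.84 + 13.12 + 15.03)/2 = 20.495.
Heron's formula: area = √(20.495·7.655·7.375·5.465) ≈ 79.519.
The altitude from L has length 2·area/MK ≈ 10.581.

h_L ≈ 10.581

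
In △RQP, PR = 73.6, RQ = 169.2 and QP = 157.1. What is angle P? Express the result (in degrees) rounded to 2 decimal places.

By the law of cosines, cos P = (QP² + PR² − RQ²) / (2·QP·PR) ≈ 0.06351, so ∠P ≈ 86.36°.

∠P ≈ 86.36°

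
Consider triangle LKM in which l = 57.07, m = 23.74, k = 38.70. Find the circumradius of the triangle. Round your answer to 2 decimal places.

By the law of cosines, cos L = (k² + m² − l²) / (2·k·m) ≈ -0.65073, so ∠L ≈ 130.60°.
Circumradius = l/(2 sin L) ≈ 37.58.

R ≈ 37.58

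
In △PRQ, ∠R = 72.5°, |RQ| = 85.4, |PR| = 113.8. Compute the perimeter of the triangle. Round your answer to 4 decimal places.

perimeter ≈ 319.1949

By the law of cosines, |QP|² = |PR|² + |RQ|² − 2·|PR|·|RQ|·cos R = 14399, so |QP| ≈ 119.99.
Semiperimeter s = (85.4+119.99+113.8)/2 = 159.6.
Perimeter = 85.4 + 119.99 + 113.8 = 319.19.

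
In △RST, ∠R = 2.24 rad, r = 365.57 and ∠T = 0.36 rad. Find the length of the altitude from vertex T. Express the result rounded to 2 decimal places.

188.45

The third angle is ∠S = π − ∠T − ∠R = 0.542 rad.
Law of sines: s = r·sin S/sin R ≈ 240.28.
Law of sines: t = r·sin T/sin R ≈ 164.2.
Area = ½·r·s·sin T ≈ 15471.
The altitude from T has length 2·area/t ≈ 188.45.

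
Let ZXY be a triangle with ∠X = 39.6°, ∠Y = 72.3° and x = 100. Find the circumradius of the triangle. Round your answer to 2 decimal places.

The third angle is ∠Z = 180° − ∠X − ∠Y = 68.10°.
Law of sines: z = x·sin Z/sin X ≈ 145.56.
Law of sines: y = x·sin Y/sin X ≈ 149.45.
Circumradius = x/(2 sin X) ≈ 78.441.

78.44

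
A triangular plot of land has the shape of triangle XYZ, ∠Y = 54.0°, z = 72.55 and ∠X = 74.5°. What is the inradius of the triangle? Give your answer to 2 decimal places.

r ≈ 22.13

The third angle is ∠Z = 180° − ∠X − ∠Y = 51.50°.
Law of sines: x = z·sin X/sin Z ≈ 89.331.
Law of sines: y = z·sin Y/sin Z ≈ 74.998.
Area = ½·z·x·sin Y ≈ 2621.6.
Semiperimeter s = (89.331+74.998+72.55)/2 = 118.44.
Inradius = area/s = 2621.6/118.44 ≈ 22.135.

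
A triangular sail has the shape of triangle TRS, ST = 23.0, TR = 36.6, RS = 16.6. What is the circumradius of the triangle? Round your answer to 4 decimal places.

By the law of cosines, cos T = (ST² + TR² − RS²) / (2·ST·TR) ≈ 0.94619, so ∠T ≈ 18.88°.
Circumradius = RS/(2 sin T) ≈ 25.647.

25.6473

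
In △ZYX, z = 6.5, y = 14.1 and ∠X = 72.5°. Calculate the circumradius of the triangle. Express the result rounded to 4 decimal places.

7.1489

By the law of cosines, x² = z² + y² − 2·z·y·cos X = 185.94, so x ≈ 13.636.
Area = ½·z·y·sin X ≈ 43.704.
Circumradius = x/(2 sin X) ≈ 7.1489.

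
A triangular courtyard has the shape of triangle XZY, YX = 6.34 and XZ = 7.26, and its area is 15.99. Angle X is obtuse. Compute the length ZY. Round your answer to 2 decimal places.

From area = ½·YX·XZ·sin X, we get sin X = 2·area/(YX·XZ) ≈ 0.69479.
Taking the obtuse solution, ∠X ≈ 135.99°.
Law of cosines then gives ZY ≈ 12.614.

12.61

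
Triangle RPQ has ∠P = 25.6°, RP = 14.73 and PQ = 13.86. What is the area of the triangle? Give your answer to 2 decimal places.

Area = ½·RP·PQ·sin P ≈ 44.107.

area ≈ 44.11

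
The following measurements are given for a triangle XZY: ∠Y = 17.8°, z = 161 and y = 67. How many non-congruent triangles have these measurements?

2

z·sin Y = 161·sin(17.8°) ≈ 49.22.
Since z sin Y < y < z (49.22 < 67 < 161), two triangles exist.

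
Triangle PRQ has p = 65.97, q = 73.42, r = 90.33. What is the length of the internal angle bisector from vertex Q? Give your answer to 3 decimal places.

t_Q ≈ 68.148

By the law of cosines, cos Q = (p² + r² − q²) / (2·p·r) ≈ 0.59750, so ∠Q ≈ 53.31°.
The bisector from Q has length 2·p·r·cos(∠Q/2)/(p+r) ≈ 68.148.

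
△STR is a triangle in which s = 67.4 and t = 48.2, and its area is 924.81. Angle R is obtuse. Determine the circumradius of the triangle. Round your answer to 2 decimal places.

From area = ½·s·t·sin R, we get sin R = 2·area/(s·t) ≈ 0.56935.
Taking the obtuse solution, ∠R ≈ 145.30°.
Law of cosines then gives r ≈ 110.49.
Circumradius = r/(2 sin R) ≈ 97.03.

97.03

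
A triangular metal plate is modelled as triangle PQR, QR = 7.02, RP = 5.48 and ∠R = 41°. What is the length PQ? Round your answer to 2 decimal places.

4.61

By the law of cosines, PQ² = QR² + RP² − 2·QR·RP·cos R = 21.244, so PQ ≈ 4.6091.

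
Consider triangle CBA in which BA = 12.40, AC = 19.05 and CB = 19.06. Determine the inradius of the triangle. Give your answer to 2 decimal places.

Semiperimeter s = (12.4 + 19.05 + 19.06)/2 = 25.255.
Heron's formula: area = √(25.255·12.855·6.205·6.195) ≈ 111.71.
Inradius = area/s = 111.71/25.255 ≈ 4.4234.

r ≈ 4.42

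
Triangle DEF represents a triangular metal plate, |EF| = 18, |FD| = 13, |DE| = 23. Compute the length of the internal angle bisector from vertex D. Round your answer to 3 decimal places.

By the law of cosines, cos D = (|FD|² + |DE|² − |EF|²) / (2·|FD|·|DE|) ≈ 0.62542, so ∠D ≈ 51.29°.
The bisector from D has length 2·|FD|·|DE|·cos(∠D/2)/(|FD|+|DE|) ≈ 14.975.

t_D ≈ 14.975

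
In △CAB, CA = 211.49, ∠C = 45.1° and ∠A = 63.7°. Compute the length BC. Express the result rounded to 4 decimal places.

200.2832

The third angle is ∠B = 180° − ∠C − ∠A = 71.20°.
Law of sines: BC = CA·sin A/sin B ≈ 200.28.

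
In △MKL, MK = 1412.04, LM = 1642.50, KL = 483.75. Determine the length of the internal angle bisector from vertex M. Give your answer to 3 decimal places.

1503.697

By the law of cosines, cos M = (LM² + MK² − KL²) / (2·LM·MK) ≈ 0.96100, so ∠M ≈ 16.05°.
The bisector from M has length 2·LM·MK·cos(∠M/2)/(LM+MK) ≈ 1503.7.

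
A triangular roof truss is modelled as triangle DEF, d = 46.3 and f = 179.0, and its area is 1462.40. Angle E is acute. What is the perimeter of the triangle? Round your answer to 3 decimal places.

From area = ½·f·d·sin E, we get sin E = 2·area/(f·d) ≈ 0.35291.
Taking the acute solution, ∠E ≈ 20.67°.
Law of cosines then gives e ≈ 136.66.
Perimeter = 46.3 + 136.66 + 179 = 361.96.

perimeter ≈ 361.959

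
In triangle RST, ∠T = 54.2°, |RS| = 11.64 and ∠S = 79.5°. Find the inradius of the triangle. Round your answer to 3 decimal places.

The third angle is ∠R = 180° − ∠S − ∠T = 46.30°.
Law of sines: |ST| = |RS|·sin R/sin T ≈ 10.376.
Law of sines: |TR| = |RS|·sin S/sin T ≈ 14.111.
Area = ½·|RS|·|ST|·sin S ≈ 59.375.
Semiperimeter s = (10.376+14.111+11.64)/2 = 18.063.
Inradius = area/s = 59.375/18.063 ≈ 3.287.

r ≈ 3.287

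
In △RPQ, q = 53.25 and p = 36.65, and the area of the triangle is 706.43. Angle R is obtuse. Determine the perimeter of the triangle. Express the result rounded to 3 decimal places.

perimeter ≈ 172.794

From area = ½·p·q·sin R, we get sin R = 2·area/(p·q) ≈ 0.72394.
Taking the obtuse solution, ∠R ≈ 133.62°.
Law of cosines then gives r ≈ 82.894.
Perimeter = 82.894 + 36.65 + 53.25 = 172.79.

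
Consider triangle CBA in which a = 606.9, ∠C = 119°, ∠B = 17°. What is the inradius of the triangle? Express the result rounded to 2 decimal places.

r ≈ 83.36

The third angle is ∠A = 180° − ∠C − ∠B = 44.00°.
Law of sines: c = a·sin C/sin A ≈ 764.13.
Law of sines: b = a·sin B/sin A ≈ 255.44.
Area = ½·a·c·sin B ≈ 67793.
Semiperimeter s = (764.13+255.44+606.9)/2 = 813.23.
Inradius = area/s = 67793/813.23 ≈ 83.363.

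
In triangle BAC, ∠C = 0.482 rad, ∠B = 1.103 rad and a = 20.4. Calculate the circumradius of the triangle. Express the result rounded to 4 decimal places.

R ≈ 10.2010

The third angle is ∠A = π − ∠C − ∠B = 1.557 rad.
Law of sines: b = a·sin B/sin A ≈ 18.21.
Law of sines: c = a·sin C/sin A ≈ 9.4574.
Circumradius = a/(2 sin A) ≈ 10.201.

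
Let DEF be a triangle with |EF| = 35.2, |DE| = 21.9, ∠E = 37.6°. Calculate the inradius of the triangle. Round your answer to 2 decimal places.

By the law of cosines, |FD|² = |DE|² + |EF|² − 2·|DE|·|EF|·cos E = 497.13, so |FD| ≈ 22.296.
Area = ½·|DE|·|EF|·sin E ≈ 235.17.
Semiperimeter s = (35.2+22.296+21.9)/2 = 39.698.
Inradius = area/s = 235.17/39.698 ≈ 5.9241.

r ≈ 5.92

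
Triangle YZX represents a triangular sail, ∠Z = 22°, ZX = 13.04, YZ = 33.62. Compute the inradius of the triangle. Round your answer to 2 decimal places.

r ≈ 2.39

By the law of cosines, XY² = YZ² + ZX² − 2·YZ·ZX·cos Z = 487.38, so XY ≈ 22.077.
Area = ½·YZ·ZX·sin Z ≈ 82.115.
Semiperimeter s = (13.04+22.077+33.62)/2 = 34.368.
Inradius = area/s = 82.115/34.368 ≈ 2.3893.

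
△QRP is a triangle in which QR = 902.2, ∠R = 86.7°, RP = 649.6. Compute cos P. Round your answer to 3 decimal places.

cos P ≈ 0.553

By the law of cosines, PQ² = QR² + RP² − 2·QR·RP·cos R = 1.1685e+06, so PQ ≈ 1081.
Law of cosines again: cos P = (RP² + PQ² − QR²)/(2·RP·PQ) ≈ 0.55290, so ∠P ≈ 56.43°.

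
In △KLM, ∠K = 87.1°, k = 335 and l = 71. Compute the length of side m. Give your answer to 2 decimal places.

Law of sines: sin L = l·sin K/k ≈ 0.21167.
Since k ≥ l, only the acute value applies: ∠L ≈ 12.22°.
Then ∠M = 180° − ∠K − ∠L ≈ 80.68°.
Law of sines gives m = k·sin M/sin K ≈ 331.

331.00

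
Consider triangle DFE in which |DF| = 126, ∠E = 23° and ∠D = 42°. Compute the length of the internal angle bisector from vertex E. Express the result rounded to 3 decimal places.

t_E ≈ 243.277

The third angle is ∠F = 180° − ∠E − ∠D = 115.00°.
Law of sines: |FE| = |DF|·sin D/sin E ≈ 215.78.
Law of sines: |ED| = |DF|·sin F/sin E ≈ 292.26.
The bisector from E has length 2·|FE|·|ED|·cos(∠E/2)/(|FE|+|ED|) ≈ 243.28.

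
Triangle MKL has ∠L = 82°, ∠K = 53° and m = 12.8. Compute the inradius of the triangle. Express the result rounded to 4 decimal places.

The third angle is ∠M = 180° − ∠K − ∠L = 45.00°.
Law of sines: k = m·sin K/sin M ≈ 14.457.
Law of sines: l = m·sin L/sin M ≈ 17.926.
Area = ½·m·k·sin L ≈ 91.623.
Semiperimeter s = (12.8+14.457+17.926)/2 = 22.591.
Inradius = area/s = 91.623/22.591 ≈ 4.0557.

4.0557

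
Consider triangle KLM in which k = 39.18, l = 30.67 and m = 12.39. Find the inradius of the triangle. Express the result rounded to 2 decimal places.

3.76

Semiperimeter s = (39.18 + 30.67 + 12.39)/2 = 41.12.
Heron's formula: area = √(41.12·1.94·10.45·28.73) ≈ 154.76.
Inradius = area/s = 154.76/41.12 ≈ 3.7636.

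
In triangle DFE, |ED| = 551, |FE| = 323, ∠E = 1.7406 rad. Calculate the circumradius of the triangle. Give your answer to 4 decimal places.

347.0738

By the law of cosines, |DF|² = |FE|² + |ED|² − 2·|FE|·|ED|·cos E = 4.6808e+05, so |DF| ≈ 684.16.
Area = ½·|FE|·|ED|·sin E ≈ 87707.
Circumradius = |DF|/(2 sin E) ≈ 347.07.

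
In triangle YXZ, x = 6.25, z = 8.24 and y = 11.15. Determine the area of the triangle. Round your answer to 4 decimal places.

Semiperimeter s = (11.15 + 6.25 + 8.24)/2 = 12.82.
Heron's formula: area = √(12.82·1.67·6.57·4.58) ≈ 25.382.

25.3815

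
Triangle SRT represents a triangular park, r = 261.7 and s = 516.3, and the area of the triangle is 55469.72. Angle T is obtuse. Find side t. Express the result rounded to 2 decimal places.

From area = ½·s·r·sin T, we get sin T = 2·area/(s·r) ≈ 0.82107.
Taking the obtuse solution, ∠T ≈ 2.178 rad.
Law of cosines then gives t ≈ 699.51.

699.51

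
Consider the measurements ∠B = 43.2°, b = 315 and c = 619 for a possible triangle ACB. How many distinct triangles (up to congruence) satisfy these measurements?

c·sin B = 619·sin(43.2°) ≈ 423.7.
Since b = 315 < 423.7 = c sin B, no triangle exists.

0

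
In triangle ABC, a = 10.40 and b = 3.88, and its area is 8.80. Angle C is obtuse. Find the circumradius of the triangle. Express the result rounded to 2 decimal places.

From area = ½·a·b·sin C, we get sin C = 2·area/(a·b) ≈ 0.43616.
Taking the obtuse solution, ∠C ≈ 2.690 rad.
Law of cosines then gives c ≈ 13.994.
Circumradius = c/(2 sin C) ≈ 16.042.

R ≈ 16.04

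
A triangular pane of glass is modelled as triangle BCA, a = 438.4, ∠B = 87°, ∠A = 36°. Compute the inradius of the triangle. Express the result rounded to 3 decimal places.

The third angle is ∠C = 180° − ∠A − ∠B = 57.00°.
Law of sines: b = a·sin B/sin A ≈ 744.83.
Law of sines: c = a·sin C/sin A ≈ 625.52.
Area = ½·a·b·sin C ≈ 1.3693e+05.
Semiperimeter s = (744.83+625.52+438.4)/2 = 904.38.
Inradius = area/s = 1.3693e+05/904.38 ≈ 151.4.

r ≈ 151.405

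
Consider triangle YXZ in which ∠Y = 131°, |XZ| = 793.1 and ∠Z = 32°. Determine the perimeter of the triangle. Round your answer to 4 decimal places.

perimeter ≈ 1657.2191

The third angle is ∠X = 180° − ∠Z − ∠Y = 17.00°.
Law of sines: |ZY| = |XZ|·sin X/sin Y ≈ 307.24.
Law of sines: |YX| = |XZ|·sin Z/sin Y ≈ 556.88.
Semiperimeter s = (793.1+307.24+556.88)/2 = 828.61.
Perimeter = 793.1 + 307.24 + 556.88 = 1657.2.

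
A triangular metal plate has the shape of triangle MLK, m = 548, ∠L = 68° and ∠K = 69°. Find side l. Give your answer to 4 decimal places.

The third angle is ∠M = 180° − ∠L − ∠K = 43.00°.
Law of sines: l = m·sin L/sin M ≈ 745.01.

745.0117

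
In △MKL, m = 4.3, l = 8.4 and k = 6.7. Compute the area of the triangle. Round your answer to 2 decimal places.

14.29

Semiperimeter s = (4.3 + 6.7 + 8.4)/2 = 9.7.
Heron's formula: area = √(9.7·5.4·3·1.3) ≈ 14.293.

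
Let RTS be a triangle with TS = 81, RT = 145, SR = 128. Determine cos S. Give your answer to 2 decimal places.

By the law of cosines, cos S = (TS² + SR² − RT²) / (2·TS·SR) ≈ 0.09259, so ∠S ≈ 84.69°.

cos S ≈ 0.09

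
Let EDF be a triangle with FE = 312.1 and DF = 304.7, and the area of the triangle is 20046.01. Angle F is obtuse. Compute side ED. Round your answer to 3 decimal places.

602.257

From area = ½·DF·FE·sin F, we get sin F = 2·area/(DF·FE) ≈ 0.42159.
Taking the obtuse solution, ∠F ≈ 155.06°.
Law of cosines then gives ED ≈ 602.26.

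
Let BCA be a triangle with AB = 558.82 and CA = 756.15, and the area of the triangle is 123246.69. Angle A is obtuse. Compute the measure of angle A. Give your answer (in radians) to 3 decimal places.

From area = ½·CA·AB·sin A, we get sin A = 2·area/(CA·AB) ≈ 0.58334.
Taking the obtuse solution, ∠A ≈ 2.519 rad.

2.519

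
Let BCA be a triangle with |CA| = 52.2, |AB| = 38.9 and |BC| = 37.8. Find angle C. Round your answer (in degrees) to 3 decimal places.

By the law of cosines, cos C = (|BC|² + |CA|² − |AB|²) / (2·|BC|·|CA|) ≈ 0.66910, so ∠C ≈ 48.00°.

48.003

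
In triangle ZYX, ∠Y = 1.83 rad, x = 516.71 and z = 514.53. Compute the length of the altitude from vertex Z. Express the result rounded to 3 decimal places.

By the law of cosines, y² = x² + z² − 2·x·z·cos Y = 6.6802e+05, so y ≈ 817.32.
Area = ½·x·z·sin Y ≈ 1.2849e+05.
The altitude from Z has length 2·area/z ≈ 499.45.

h_Z ≈ 499.449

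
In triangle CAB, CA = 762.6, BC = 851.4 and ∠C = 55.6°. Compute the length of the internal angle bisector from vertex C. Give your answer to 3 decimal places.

t_C ≈ 711.696

By the law of cosines, AB² = BC² + CA² − 2·BC·CA·cos C = 5.728e+05, so AB ≈ 756.84.
The bisector from C has length 2·BC·CA·cos(∠C/2)/(BC+CA) ≈ 711.7.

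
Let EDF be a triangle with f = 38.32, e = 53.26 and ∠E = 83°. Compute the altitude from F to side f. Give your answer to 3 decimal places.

Law of sines: sin F = f·sin E/e ≈ 0.71413.
Since e ≥ f, only the acute value applies: ∠F ≈ 45.57°.
Then ∠D = 180° − ∠E − ∠F ≈ 51.43°.
Law of sines gives d = e·sin D/sin E ≈ 41.953.
Area = ½·e·f·sin D ≈ 797.83.
The altitude from F has length 2·area/f ≈ 41.64.

41.640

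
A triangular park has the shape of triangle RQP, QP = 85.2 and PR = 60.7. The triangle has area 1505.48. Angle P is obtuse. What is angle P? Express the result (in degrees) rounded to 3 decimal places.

From area = ½·QP·PR·sin P, we get sin P = 2·area/(QP·PR) ≈ 0.58221.
Taking the obtuse solution, ∠P ≈ 144.39°.

∠P ≈ 144.394°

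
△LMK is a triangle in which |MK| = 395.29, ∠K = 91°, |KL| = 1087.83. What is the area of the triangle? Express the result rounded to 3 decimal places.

Area = ½·|MK|·|KL|·sin K ≈ 2.1497e+05.

area ≈ 214971.414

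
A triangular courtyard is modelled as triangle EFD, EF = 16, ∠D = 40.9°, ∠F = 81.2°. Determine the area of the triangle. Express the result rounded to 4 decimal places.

The third angle is ∠E = 180° − ∠F − ∠D = 57.90°.
Law of sines: FD = EF·sin E/sin D ≈ 20.701.
Law of sines: DE = EF·sin F/sin D ≈ 24.149.
Area = ½·EF·FD·sin F ≈ 163.66.

area ≈ 163.6605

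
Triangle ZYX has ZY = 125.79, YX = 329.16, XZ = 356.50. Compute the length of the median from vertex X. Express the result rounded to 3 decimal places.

Median from X: ½√(2·YX² + 2·XZ² − ZY²) ≈ 337.29.

m_X ≈ 337.288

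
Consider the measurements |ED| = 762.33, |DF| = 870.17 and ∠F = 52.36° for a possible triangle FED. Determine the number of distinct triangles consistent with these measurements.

2

|DF|·sin F = 870.17·sin(52.36°) ≈ 689.1.
Since |DF| sin F < |ED| < |DF| (689.1 < 762.33 < 870.17), two triangles exist.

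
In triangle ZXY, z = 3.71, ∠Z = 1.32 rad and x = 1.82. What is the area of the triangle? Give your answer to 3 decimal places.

3.276

Law of sines: sin X = x·sin Z/z ≈ 0.47522.
Since z ≥ x, only the acute value applies: ∠X ≈ 0.495 rad.
Then ∠Y = π − ∠Z − ∠X ≈ 1.326 rad.
Law of sines gives y = z·sin Y/sin Z ≈ 3.716.
Area = ½·z·x·sin Y ≈ 3.2758.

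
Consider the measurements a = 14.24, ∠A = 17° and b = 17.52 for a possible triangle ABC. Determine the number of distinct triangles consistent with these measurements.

b·sin A = 17.52·sin(17°) ≈ 5.122.
Since b sin A < a < b (5.122 < 14.24 < 17.52), two triangles exist.

2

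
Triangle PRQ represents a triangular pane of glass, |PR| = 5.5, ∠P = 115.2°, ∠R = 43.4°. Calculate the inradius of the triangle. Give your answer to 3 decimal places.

1.747

The third angle is ∠Q = 180° − ∠P − ∠R = 21.40°.
Law of sines: |RQ| = |PR|·sin P/sin Q ≈ 13.639.
Law of sines: |QP| = |PR|·sin R/sin Q ≈ 10.357.
Area = ½·|PR|·|RQ|·sin R ≈ 25.771.
Semiperimeter s = (13.639+10.357+5.5)/2 = 14.748.
Inradius = area/s = 25.771/14.748 ≈ 1.7474.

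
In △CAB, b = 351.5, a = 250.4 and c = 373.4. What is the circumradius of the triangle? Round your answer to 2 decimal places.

By the law of cosines, cos C = (a² + b² − c²) / (2·a·b) ≈ 0.26600, so ∠C ≈ 1.302 rad.
Circumradius = c/(2 sin C) ≈ 193.68.

R ≈ 193.68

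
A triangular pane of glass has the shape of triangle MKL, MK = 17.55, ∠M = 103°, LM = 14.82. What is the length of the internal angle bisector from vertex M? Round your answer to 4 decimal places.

10.0037

By the law of cosines, KL² = LM² + MK² − 2·LM·MK·cos M = 644.65, so KL ≈ 25.39.
The bisector from M has length 2·LM·MK·cos(∠M/2)/(LM+MK) ≈ 10.004.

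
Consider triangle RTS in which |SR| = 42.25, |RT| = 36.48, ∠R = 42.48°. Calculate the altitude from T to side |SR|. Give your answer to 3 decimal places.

24.636

By the law of cosines, |TS|² = |SR|² + |RT|² − 2·|SR|·|RT|·cos R = 842.42, so |TS| ≈ 29.025.
Area = ½·|SR|·|RT|·sin R ≈ 520.44.
The altitude from T has length 2·area/|SR| ≈ 24.636.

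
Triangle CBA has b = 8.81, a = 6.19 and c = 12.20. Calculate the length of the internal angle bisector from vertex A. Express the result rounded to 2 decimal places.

t_A ≈ 9.91

By the law of cosines, cos A = (c² + b² − a²) / (2·c·b) ≈ 0.87522, so ∠A ≈ 28.93°.
The bisector from A has length 2·c·b·cos(∠A/2)/(c+b) ≈ 9.9072.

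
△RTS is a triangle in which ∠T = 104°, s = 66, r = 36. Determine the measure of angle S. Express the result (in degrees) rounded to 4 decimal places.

By the law of cosines, t² = s² + r² − 2·s·r·cos T = 6801.6, so t ≈ 82.472.
Law of cosines again: cos S = (r² + t² − s²)/(2·r·t) ≈ 0.63012, so ∠S ≈ 50.94°.

∠S ≈ 50.9413°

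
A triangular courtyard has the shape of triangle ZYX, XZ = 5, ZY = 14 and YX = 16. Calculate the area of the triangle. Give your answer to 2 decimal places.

33.89

Semiperimeter s = (16 + 5 + 14)/2 = 17.5.
Heron's formula: area = √(17.5·1.5·12.5·3.5) ≈ 33.889.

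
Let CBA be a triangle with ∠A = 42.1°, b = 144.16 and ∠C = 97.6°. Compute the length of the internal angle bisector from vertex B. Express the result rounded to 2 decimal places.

The third angle is ∠B = 180° − ∠A − ∠C = 40.30°.
Law of sines: c = b·sin C/sin B ≈ 220.93.
Law of sines: a = b·sin A/sin B ≈ 149.43.
The bisector from B has length 2·a·c·cos(∠B/2)/(a+c) ≈ 167.36.

167.36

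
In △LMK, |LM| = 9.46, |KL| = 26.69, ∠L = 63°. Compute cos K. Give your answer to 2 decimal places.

0.94

By the law of cosines, |MK|² = |KL|² + |LM|² − 2·|KL|·|LM|·cos L = 572.59, so |MK| ≈ 23.929.
Law of cosines again: cos K = (|MK|² + |KL|² − |LM|²)/(2·|MK|·|KL|) ≈ 0.93591, so ∠K ≈ 20.62°.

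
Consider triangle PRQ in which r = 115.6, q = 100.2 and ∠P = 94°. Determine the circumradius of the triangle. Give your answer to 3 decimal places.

By the law of cosines, p² = r² + q² − 2·r·q·cos P = 25019, so p ≈ 158.18.
Area = ½·r·q·sin P ≈ 5777.5.
Circumradius = p/(2 sin P) ≈ 79.281.

79.281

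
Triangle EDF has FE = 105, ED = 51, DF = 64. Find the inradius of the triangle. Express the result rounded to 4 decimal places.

Semiperimeter s = (64 + 105 + 51)/2 = 110.
Heron's formula: area = √(110·46·5·59) ≈ 1221.8.
Inradius = area/s = 1221.8/110 ≈ 11.107.

r ≈ 11.1069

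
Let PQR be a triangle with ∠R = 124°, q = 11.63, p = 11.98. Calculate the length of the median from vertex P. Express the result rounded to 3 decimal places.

By the law of cosines, r² = p² + q² − 2·p·q·cos R = 434.6, so r ≈ 20.847.
Median from P: ½√(2·q² + 2·r² − p²) ≈ 15.781.

15.781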